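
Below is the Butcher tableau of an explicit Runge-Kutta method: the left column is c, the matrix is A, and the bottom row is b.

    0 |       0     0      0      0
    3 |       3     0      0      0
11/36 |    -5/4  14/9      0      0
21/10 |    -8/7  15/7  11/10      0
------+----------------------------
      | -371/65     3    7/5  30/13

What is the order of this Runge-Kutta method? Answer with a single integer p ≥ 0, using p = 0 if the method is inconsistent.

1

b = (-371/65, 3, 7/5, 30/13)
c = (0, 3, 11/36, 21/10)
Ac = (0, 0, 14/3, 17047/2520)
Σ b_i: (-371/65)·1 + 3·1 + 7/5·1 + 30/13·1 = 1 ✓
b·c: 3·3 + 7/5·11/36 + 30/13·21/10 = 33401/2340 ≠ 1/2 ⇒ order 1.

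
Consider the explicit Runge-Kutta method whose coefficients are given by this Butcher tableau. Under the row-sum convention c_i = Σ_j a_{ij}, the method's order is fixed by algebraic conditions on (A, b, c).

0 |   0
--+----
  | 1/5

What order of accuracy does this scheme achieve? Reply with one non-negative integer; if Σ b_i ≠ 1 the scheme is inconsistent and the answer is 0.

0

b = (1/5)
c = (0)
Σ b_i: 1/5·1 = 1/5 ≠ 1 ⇒ order 0.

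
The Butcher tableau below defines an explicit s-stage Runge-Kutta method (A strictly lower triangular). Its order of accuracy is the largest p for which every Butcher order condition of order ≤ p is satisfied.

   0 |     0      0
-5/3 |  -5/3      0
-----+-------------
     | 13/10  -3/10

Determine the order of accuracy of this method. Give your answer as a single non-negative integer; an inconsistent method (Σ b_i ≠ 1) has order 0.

b = (13/10, -3/10)
c = (0, -5/3)
Σ b_i: 13/10·1 + (-3/10)·1 = 1 ✓
b·c: (-3/10)·(-5/3) = 1/2 ✓; 2 stages ⇒ order 2.

2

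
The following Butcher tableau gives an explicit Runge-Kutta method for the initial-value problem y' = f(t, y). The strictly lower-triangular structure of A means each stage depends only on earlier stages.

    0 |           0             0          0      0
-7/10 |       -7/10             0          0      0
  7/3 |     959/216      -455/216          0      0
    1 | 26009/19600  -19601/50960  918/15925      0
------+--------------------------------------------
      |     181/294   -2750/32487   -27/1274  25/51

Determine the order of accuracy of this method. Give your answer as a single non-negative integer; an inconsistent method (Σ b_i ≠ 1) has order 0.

b = (181/294, -2750/32487, -27/1274, 25/51)
c = (0, -7/10, 7/3, 1)
Ac = (0, 0, 637/432, 323/800)
Σ b_i: 181/294·1 + (-2750/32487)·1 + (-27/1274)·1 + 25/51·1 = 1 ✓
b·c: (-2750/32487)·(-7/10) + (-27/1274)·7/3 + 25/51·1 = 1/2 ✓
b·c²: (-2750/32487)·49/100 + (-27/1274)·49/9 + 25/51·1 = 1/3 ✓
b·Ac: (-27/1274)·637/432 + 25/51·323/800 = 1/6 ✓
b·c³: (-2750/32487)·(-343/1000) + (-27/1274)·343/27 + 25/51·1 = 1/4 ✓
b·(c∘Ac): (-27/1274)·4459/1296 + 25/51·323/800 = 1/8 ✓
b·Ac²: (-27/1274)·(-4459/4320) + 25/51·1003/8000 = 1/12 ✓
b·A²c: 25/51·17/200 = 1/24 ✓; 4 stages ⇒ order 4.

4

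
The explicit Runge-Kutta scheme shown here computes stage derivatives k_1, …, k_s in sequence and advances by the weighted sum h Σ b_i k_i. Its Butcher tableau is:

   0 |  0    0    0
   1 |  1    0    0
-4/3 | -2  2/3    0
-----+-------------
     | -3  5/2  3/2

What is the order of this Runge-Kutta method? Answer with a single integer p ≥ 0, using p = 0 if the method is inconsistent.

2

b = (-3, 5/2, 3/2)
c = (0, 1, -4/3)
Ac = (0, 0, 2/3)
Σ b_i: (-3)·1 + 5/2·1 + 3/2·1 = 1 ✓
b·c: 5/2·1 + 3/2·(-4/3) = 1/2 ✓
b·c²: 5/2·1 + 3/2·16/9 = 31/6 ≠ 1/3 ⇒ order 2.
b·Ac: 3/2·2/3 = 1 ≠ 1/6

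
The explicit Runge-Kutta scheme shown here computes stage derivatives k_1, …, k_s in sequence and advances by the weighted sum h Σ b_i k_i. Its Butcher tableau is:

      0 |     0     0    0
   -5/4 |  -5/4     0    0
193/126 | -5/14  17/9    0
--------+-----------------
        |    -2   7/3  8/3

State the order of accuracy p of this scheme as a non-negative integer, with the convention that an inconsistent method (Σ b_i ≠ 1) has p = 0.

b = (-2, 7/3, 8/3)
c = (0, -5/4, 193/126)
Ac = (0, 0, -85/36)
Σ b_i: (-2)·1 + 7/3·1 + 8/3·1 = 3 ≠ 1 ⇒ order 0.

0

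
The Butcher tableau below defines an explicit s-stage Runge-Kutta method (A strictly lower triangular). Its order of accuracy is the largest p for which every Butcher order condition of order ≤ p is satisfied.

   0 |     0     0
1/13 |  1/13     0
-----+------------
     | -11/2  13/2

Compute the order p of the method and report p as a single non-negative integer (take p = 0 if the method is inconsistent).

b = (-11/2, 13/2)
c = (0, 1/13)
Σ b_i: (-11/2)·1 + 13/2·1 = 1 ✓
b·c: 13/2·1/13 = 1/2 ✓; 2 stages ⇒ order 2.

2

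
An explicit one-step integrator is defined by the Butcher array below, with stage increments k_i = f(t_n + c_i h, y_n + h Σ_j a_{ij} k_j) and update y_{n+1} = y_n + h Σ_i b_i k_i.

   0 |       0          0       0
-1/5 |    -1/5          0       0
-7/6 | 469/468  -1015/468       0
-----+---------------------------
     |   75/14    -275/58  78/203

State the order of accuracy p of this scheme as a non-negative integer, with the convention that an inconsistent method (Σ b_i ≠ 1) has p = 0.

b = (75/14, -275/58, 78/203)
c = (0, -1/5, -7/6)
Ac = (0, 0, 203/468)
Σ b_i: 75/14·1 + (-275/58)·1 + 78/203·1 = 1 ✓
b·c: (-275/58)·(-1/5) + 78/203·(-7/6) = 1/2 ✓
b·c²: (-275/58)·1/25 + 78/203·49/36 = 1/3 ✓
b·Ac: 78/203·203/468 = 1/6 ✓; 3 stages ⇒ order 3.

3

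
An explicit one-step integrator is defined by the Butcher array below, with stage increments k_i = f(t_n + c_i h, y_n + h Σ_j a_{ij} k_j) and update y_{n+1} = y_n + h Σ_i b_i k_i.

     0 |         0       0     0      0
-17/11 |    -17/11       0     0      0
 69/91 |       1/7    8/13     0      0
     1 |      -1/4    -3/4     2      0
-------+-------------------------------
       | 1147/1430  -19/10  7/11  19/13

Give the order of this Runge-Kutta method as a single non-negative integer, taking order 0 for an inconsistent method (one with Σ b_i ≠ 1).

1

b = (1147/1430, -19/10, 7/11, 19/13)
c = (0, -17/11, 69/91, 1)
Ac = (0, 0, -136/143, 10713/4004)
Σ b_i: 1147/1430·1 + (-19/10)·1 + 7/11·1 + 19/13·1 = 1 ✓
b·c: (-19/10)·(-17/11) + 7/11·69/91 + 19/13·1 = 6979/1430 ≠ 1/2 ⇒ order 1.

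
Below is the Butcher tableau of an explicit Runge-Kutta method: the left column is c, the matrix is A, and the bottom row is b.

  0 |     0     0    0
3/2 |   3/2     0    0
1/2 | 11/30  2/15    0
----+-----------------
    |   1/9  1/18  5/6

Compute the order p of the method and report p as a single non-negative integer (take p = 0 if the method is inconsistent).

b = (1/9, 1/18, 5/6)
c = (0, 3/2, 1/2)
Ac = (0, 0, 1/5)
Σ b_i: 1/9·1 + 1/18·1 + 5/6·1 = 1 ✓
b·c: 1/18·3/2 + 5/6·1/2 = 1/2 ✓
b·c²: 1/18·9/4 + 5/6·1/4 = 1/3 ✓
b·Ac: 5/6·1/5 = 1/6 ✓; 3 stages ⇒ order 3.

3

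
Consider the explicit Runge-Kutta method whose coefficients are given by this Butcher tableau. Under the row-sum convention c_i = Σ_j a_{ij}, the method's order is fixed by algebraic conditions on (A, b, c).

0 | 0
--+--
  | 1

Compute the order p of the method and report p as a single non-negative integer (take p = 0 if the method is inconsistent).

1

b = (1)
c = (0)
Σ b_i: 1·1 = 1 ✓; 1 stage ⇒ order 1.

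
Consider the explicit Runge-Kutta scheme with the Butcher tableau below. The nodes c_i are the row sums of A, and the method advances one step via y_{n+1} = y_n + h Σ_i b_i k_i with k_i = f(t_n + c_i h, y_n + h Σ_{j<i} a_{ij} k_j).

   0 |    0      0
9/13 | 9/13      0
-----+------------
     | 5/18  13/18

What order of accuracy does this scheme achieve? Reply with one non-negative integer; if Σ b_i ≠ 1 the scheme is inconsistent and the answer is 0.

b = (5/18, 13/18)
c = (0, 9/13)
Σ b_i: 5/18·1 + 13/18·1 = 1 ✓
b·c: 13/18·9/13 = 1/2 ✓; 2 stages ⇒ order 2.

2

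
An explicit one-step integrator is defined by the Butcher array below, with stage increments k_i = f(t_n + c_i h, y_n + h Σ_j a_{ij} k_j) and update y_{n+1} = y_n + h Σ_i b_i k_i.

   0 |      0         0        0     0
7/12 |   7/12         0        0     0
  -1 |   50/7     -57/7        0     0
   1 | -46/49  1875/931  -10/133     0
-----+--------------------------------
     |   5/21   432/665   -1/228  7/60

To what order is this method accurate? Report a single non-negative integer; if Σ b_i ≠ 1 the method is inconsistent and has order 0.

4

b = (5/21, 432/665, -1/228, 7/60)
c = (0, 7/12, -1, 1)
Ac = (0, 0, -19/4, 5/4)
Σ b_i: 5/21·1 + 432/665·1 + (-1/228)·1 + 7/60·1 = 1 ✓
b·c: 432/665·7/12 + (-1/228)·(-1) + 7/60·1 = 1/2 ✓
b·c²: 432/665·49/144 + (-1/228)·1 + 7/60·1 = 1/3 ✓
b·Ac: (-1/228)·(-19/4) + 7/60·5/4 = 1/6 ✓
b·c³: 432/665·343/1728 + (-1/228)·(-1) + 7/60·1 = 1/4 ✓
b·(c∘Ac): (-1/228)·19/4 + 7/60·5/4 = 1/8 ✓
b·Ac²: (-1/228)·(-133/48) + 7/60·205/336 = 1/12 ✓
b·A²c: 7/60·5/14 = 1/24 ✓; 4 stages ⇒ order 4.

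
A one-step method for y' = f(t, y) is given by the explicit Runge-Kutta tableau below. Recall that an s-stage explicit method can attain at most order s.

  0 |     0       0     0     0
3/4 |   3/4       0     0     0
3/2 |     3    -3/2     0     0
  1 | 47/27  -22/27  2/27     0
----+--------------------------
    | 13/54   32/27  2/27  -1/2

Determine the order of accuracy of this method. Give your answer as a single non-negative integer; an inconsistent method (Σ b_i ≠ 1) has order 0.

4

b = (13/54, 32/27, 2/27, -1/2)
c = (0, 3/4, 3/2, 1)
Ac = (0, 0, -9/8, -1/2)
Σ b_i: 13/54·1 + 32/27·1 + 2/27·1 + (-1/2)·1 = 1 ✓
b·c: 32/27·3/4 + 2/27·3/2 + (-1/2)·1 = 1/2 ✓
b·c²: 32/27·9/16 + 2/27·9/4 + (-1/2)·1 = 1/3 ✓
b·Ac: 2/27·(-9/8) + (-1/2)·(-1/2) = 1/6 ✓
b·c³: 32/27·27/64 + 2/27·27/8 + (-1/2)·1 = 1/4 ✓
b·(c∘Ac): 2/27·(-27/16) + (-1/2)·(-1/2) = 1/8 ✓
b·Ac²: 2/27·(-27/32) + (-1/2)·(-7/24) = 1/12 ✓
b·A²c: (-1/2)·(-1/12) = 1/24 ✓; 4 stages ⇒ order 4.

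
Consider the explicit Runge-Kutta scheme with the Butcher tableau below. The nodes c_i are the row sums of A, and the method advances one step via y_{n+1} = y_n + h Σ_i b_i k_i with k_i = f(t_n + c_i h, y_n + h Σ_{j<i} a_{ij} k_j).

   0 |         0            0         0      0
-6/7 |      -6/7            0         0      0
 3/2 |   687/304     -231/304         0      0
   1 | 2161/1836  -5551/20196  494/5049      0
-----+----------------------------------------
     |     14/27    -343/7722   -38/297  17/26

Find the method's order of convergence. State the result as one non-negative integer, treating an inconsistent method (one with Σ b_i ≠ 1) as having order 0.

b = (14/27, -343/7722, -38/297, 17/26)
c = (0, -6/7, 3/2, 1)
Ac = (0, 0, 99/152, 13/34)
Σ b_i: 14/27·1 + (-343/7722)·1 + (-38/297)·1 + 17/26·1 = 1 ✓
b·c: (-343/7722)·(-6/7) + (-38/297)·3/2 + 17/26·1 = 1/2 ✓
b·c²: (-343/7722)·36/49 + (-38/297)·9/4 + 17/26·1 = 1/3 ✓
b·Ac: (-38/297)·99/152 + 17/26·13/34 = 1/6 ✓
b·c³: (-343/7722)·(-216/343) + (-38/297)·27/8 + 17/26·1 = 1/4 ✓
b·(c∘Ac): (-38/297)·297/304 + 17/26·13/34 = 1/8 ✓
b·Ac²: (-38/297)·(-297/532) + 17/26·13/714 = 1/12 ✓
b·A²c: 17/26·13/204 = 1/24 ✓; 4 stages ⇒ order 4.

4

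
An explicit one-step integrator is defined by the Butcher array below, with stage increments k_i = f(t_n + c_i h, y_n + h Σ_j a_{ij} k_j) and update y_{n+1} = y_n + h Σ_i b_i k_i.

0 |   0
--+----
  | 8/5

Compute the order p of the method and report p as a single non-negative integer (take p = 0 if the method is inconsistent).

b = (8/5)
c = (0)
Σ b_i: 8/5·1 = 8/5 ≠ 1 ⇒ order 0.

0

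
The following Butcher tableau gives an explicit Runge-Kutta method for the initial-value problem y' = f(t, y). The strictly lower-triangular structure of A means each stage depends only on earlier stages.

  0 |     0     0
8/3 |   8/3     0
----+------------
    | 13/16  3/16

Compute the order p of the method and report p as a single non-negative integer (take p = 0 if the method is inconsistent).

b = (13/16, 3/16)
c = (0, 8/3)
Σ b_i: 13/16·1 + 3/16·1 = 1 ✓
b·c: 3/16·8/3 = 1/2 ✓; 2 stages ⇒ order 2.

2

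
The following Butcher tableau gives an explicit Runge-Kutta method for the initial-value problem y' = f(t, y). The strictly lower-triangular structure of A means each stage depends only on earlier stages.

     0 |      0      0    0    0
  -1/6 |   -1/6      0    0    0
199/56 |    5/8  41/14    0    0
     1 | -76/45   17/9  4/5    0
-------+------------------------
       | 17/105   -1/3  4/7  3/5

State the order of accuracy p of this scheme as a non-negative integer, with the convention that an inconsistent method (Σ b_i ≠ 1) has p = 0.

b = (17/105, -1/3, 4/7, 3/5)
c = (0, -1/6, 199/56, 1)
Ac = (0, 0, -41/84, 2389/945)
Σ b_i: 17/105·1 + (-1/3)·1 + 4/7·1 + 3/5·1 = 1 ✓
b·c: (-1/3)·(-1/6) + 4/7·199/56 + 3/5·1 = 5923/2205 ≠ 1/2 ⇒ order 1.

1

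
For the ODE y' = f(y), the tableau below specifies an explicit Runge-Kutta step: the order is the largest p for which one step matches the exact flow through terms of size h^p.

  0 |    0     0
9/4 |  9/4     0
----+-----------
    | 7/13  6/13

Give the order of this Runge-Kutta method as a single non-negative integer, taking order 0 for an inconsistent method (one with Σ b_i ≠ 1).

b = (7/13, 6/13)
c = (0, 9/4)
Σ b_i: 7/13·1 + 6/13·1 = 1 ✓
b·c: 6/13·9/4 = 27/26 ≠ 1/2 ⇒ order 1.

1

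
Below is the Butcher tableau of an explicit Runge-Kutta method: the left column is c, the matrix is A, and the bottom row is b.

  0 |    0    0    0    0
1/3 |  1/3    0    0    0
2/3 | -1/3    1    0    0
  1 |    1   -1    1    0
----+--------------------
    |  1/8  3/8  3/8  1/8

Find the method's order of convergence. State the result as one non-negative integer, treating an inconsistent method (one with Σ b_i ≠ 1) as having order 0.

b = (1/8, 3/8, 3/8, 1/8)
c = (0, 1/3, 2/3, 1)
Ac = (0, 0, 1/3, 1/3)
Σ b_i: 1/8·1 + 3/8·1 + 3/8·1 + 1/8·1 = 1 ✓
b·c: 3/8·1/3 + 3/8·2/3 + 1/8·1 = 1/2 ✓
b·c²: 3/8·1/9 + 3/8·4/9 + 1/8·1 = 1/3 ✓
b·Ac: 3/8·1/3 + 1/8·1/3 = 1/6 ✓
b·c³: 3/8·1/27 + 3/8·8/27 + 1/8·1 = 1/4 ✓
b·(c∘Ac): 3/8·2/9 + 1/8·1/3 = 1/8 ✓
b·Ac²: 3/8·1/9 + 1/8·1/3 = 1/12 ✓
b·A²c: 1/8·1/3 = 1/24 ✓; 4 stages ⇒ order 4.

4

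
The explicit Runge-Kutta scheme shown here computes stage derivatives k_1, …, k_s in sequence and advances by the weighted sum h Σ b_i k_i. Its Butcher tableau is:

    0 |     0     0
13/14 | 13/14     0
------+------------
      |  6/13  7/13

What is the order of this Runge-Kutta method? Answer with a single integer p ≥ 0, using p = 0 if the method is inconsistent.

b = (6/13, 7/13)
c = (0, 13/14)
Σ b_i: 6/13·1 + 7/13·1 = 1 ✓
b·c: 7/13·13/14 = 1/2 ✓; 2 stages ⇒ order 2.

2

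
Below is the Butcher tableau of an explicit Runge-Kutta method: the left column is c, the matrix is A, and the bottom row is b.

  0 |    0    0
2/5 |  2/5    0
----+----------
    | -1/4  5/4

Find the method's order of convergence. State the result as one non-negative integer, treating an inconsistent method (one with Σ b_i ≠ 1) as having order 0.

2

b = (-1/4, 5/4)
c = (0, 2/5)
Σ b_i: (-1/4)·1 + 5/4·1 = 1 ✓
b·c: 5/4·2/5 = 1/2 ✓; 2 stages ⇒ order 2.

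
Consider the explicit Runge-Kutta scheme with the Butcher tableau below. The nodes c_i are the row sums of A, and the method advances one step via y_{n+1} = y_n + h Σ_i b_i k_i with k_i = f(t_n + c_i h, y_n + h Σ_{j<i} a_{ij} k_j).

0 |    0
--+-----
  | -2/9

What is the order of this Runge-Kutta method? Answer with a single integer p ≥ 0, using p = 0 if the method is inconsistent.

b = (-2/9)
c = (0)
Σ b_i: (-2/9)·1 = -2/9 ≠ 1 ⇒ order 0.

0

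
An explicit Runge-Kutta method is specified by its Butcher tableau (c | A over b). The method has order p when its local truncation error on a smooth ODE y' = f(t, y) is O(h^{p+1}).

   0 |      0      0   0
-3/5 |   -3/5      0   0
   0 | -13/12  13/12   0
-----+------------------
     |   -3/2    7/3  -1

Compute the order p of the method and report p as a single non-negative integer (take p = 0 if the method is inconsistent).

0

b = (-3/2, 7/3, -1)
c = (0, -3/5, 0)
Ac = (0, 0, -13/20)
Σ b_i: (-3/2)·1 + 7/3·1 + (-1)·1 = -1/6 ≠ 1 ⇒ order 0.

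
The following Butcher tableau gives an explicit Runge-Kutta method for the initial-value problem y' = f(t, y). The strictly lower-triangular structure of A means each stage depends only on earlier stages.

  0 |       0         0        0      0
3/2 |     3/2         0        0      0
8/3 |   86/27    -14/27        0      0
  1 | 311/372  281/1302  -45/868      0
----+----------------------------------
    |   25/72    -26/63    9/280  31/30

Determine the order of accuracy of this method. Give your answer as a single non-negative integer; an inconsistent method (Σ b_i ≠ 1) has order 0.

4

b = (25/72, -26/63, 9/280, 31/30)
c = (0, 3/2, 8/3, 1)
Ac = (0, 0, -7/9, 23/124)
Σ b_i: 25/72·1 + (-26/63)·1 + 9/280·1 + 31/30·1 = 1 ✓
b·c: (-26/63)·3/2 + 9/280·8/3 + 31/30·1 = 1/2 ✓
b·c²: (-26/63)·9/4 + 9/280·64/9 + 31/30·1 = 1/3 ✓
b·Ac: 9/280·(-7/9) + 31/30·23/124 = 1/6 ✓
b·c³: (-26/63)·27/8 + 9/280·512/27 + 31/30·1 = 1/4 ✓
b·(c∘Ac): 9/280·(-56/27) + 31/30·23/124 = 1/8 ✓
b·Ac²: 9/280·(-7/6) + 31/30·29/248 = 1/12 ✓
b·A²c: 31/30·5/124 = 1/24 ✓; 4 stages ⇒ order 4.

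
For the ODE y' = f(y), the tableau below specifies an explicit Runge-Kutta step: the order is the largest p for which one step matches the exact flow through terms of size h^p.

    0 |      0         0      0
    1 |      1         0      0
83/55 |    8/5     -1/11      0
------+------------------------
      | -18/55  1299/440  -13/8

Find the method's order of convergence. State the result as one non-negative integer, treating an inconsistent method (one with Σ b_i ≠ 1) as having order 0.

b = (-18/55, 1299/440, -13/8)
c = (0, 1, 83/55)
Ac = (0, 0, -1/11)
Σ b_i: (-18/55)·1 + 1299/440·1 + (-13/8)·1 = 1 ✓
b·c: 1299/440·1 + (-13/8)·83/55 = 1/2 ✓
b·c²: 1299/440·1 + (-13/8)·6889/3025 = -2264/3025 ≠ 1/3 ⇒ order 2.
b·Ac: (-13/8)·(-1/11) = 13/88 ≠ 1/6

2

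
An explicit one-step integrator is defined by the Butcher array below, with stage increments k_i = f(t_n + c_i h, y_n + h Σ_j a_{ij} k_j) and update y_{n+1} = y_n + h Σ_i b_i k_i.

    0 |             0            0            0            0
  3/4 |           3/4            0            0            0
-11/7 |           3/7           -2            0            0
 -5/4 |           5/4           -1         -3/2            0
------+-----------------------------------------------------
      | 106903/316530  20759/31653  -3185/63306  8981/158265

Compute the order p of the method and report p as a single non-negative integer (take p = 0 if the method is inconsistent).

3

b = (106903/316530, 20759/31653, -3185/63306, 8981/158265)
c = (0, 3/4, -11/7, -5/4)
Ac = (0, 0, -3/2, 45/28)
Σ b_i: 106903/316530·1 + 20759/31653·1 + (-3185/63306)·1 + 8981/158265·1 = 1 ✓
b·c: 20759/31653·3/4 + (-3185/63306)·(-11/7) + 8981/158265·(-5/4) = 1/2 ✓
b·c²: 20759/31653·9/16 + (-3185/63306)·121/49 + 8981/158265·25/16 = 1/3 ✓
b·Ac: (-3185/63306)·(-3/2) + 8981/158265·45/28 = 1/6 ✓
b·c³: 20759/31653·27/64 + (-3185/63306)·(-1331/343) + 8981/158265·(-125/64) = 26668/73857 ≠ 1/4 ⇒ order 3.
b·(c∘Ac): (-3185/63306)·33/14 + 8981/158265·(-225/112) = -39265/168816 ≠ 1/8
b·Ac²: (-3185/63306)·(-9/8) + 8981/158265·(-3345/784) = -27403/147714 ≠ 1/12
b·A²c: 8981/158265·9/4 = 8981/70340 ≠ 1/24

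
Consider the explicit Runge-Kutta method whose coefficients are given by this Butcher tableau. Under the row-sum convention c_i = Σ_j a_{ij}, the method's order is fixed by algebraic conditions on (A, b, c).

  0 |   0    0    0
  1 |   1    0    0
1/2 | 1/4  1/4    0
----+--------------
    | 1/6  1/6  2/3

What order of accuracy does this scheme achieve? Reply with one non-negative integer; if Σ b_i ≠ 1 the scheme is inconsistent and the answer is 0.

3

b = (1/6, 1/6, 2/3)
c = (0, 1, 1/2)
Ac = (0, 0, 1/4)
Σ b_i: 1/6·1 + 1/6·1 + 2/3·1 = 1 ✓
b·c: 1/6·1 + 2/3·1/2 = 1/2 ✓
b·c²: 1/6·1 + 2/3·1/4 = 1/3 ✓
b·Ac: 2/3·1/4 = 1/6 ✓; 3 stages ⇒ order 3.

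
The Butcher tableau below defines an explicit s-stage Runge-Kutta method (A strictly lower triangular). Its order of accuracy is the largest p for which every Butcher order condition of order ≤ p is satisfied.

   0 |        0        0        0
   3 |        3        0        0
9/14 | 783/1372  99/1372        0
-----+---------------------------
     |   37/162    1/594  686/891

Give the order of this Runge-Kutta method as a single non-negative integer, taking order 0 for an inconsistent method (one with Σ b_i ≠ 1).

b = (37/162, 1/594, 686/891)
c = (0, 3, 9/14)
Ac = (0, 0, 297/1372)
Σ b_i: 37/162·1 + 1/594·1 + 686/891·1 = 1 ✓
b·c: 1/594·3 + 686/891·9/14 = 1/2 ✓
b·c²: 1/594·9 + 686/891·81/196 = 1/3 ✓
b·Ac: 686/891·297/1372 = 1/6 ✓; 3 stages ⇒ order 3.

3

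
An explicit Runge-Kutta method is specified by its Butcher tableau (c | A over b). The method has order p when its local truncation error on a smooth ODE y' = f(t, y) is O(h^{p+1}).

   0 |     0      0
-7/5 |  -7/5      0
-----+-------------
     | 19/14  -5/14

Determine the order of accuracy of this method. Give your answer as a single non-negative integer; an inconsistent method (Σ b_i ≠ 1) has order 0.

b = (19/14, -5/14)
c = (0, -7/5)
Σ b_i: 19/14·1 + (-5/14)·1 = 1 ✓
b·c: (-5/14)·(-7/5) = 1/2 ✓; 2 stages ⇒ order 2.

2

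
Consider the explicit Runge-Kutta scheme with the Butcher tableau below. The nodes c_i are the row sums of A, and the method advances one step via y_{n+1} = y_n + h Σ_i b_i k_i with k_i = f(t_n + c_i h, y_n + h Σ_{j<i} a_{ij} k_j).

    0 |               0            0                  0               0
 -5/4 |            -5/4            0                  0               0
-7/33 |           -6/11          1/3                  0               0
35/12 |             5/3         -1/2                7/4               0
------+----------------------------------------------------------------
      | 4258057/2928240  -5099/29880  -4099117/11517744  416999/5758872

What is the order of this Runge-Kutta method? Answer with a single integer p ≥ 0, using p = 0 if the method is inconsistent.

3

b = (4258057/2928240, -5099/29880, -4099117/11517744, 416999/5758872)
c = (0, -5/4, -7/33, 35/12)
Ac = (0, 0, -5/12, 67/264)
Σ b_i: 4258057/2928240·1 + (-5099/29880)·1 + (-4099117/11517744)·1 + 416999/5758872·1 = 1 ✓
b·c: (-5099/29880)·(-5/4) + (-4099117/11517744)·(-7/33) + 416999/5758872·35/12 = 1/2 ✓
b·c²: (-5099/29880)·25/16 + (-4099117/11517744)·49/1089 + 416999/5758872·1225/144 = 1/3 ✓
b·Ac: (-4099117/11517744)·(-5/12) + 416999/5758872·67/264 = 1/6 ✓
b·c³: (-5099/29880)·(-125/64) + (-4099117/11517744)·(-343/35937) + 416999/5758872·42875/1728 = 40388011/18931968 ≠ 1/4 ⇒ order 3.
b·(c∘Ac): (-4099117/11517744)·35/396 + 416999/5758872·2345/3168 = 88925/4015872 ≠ 1/8
b·Ac²: (-4099117/11517744)·25/48 + 416999/5758872·(-24481/34848) = -43977773/186164352 ≠ 1/12
b·A²c: 416999/5758872·(-35/48) = -2084995/39489408 ≠ 1/24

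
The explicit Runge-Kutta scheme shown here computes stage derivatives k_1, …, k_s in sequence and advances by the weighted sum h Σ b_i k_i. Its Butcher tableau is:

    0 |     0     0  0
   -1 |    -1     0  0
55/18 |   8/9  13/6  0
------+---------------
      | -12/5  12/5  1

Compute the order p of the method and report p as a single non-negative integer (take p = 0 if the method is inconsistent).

b = (-12/5, 12/5, 1)
c = (0, -1, 55/18)
Ac = (0, 0, -13/6)
Σ b_i: (-12/5)·1 + 12/5·1 + 1·1 = 1 ✓
b·c: 12/5·(-1) + 1·55/18 = 59/90 ≠ 1/2 ⇒ order 1.

1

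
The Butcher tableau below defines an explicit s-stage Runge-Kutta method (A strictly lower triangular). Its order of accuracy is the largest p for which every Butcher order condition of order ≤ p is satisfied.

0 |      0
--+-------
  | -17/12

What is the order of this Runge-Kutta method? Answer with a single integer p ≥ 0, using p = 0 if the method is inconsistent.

0

b = (-17/12)
c = (0)
Σ b_i: (-17/12)·1 = -17/12 ≠ 1 ⇒ order 0.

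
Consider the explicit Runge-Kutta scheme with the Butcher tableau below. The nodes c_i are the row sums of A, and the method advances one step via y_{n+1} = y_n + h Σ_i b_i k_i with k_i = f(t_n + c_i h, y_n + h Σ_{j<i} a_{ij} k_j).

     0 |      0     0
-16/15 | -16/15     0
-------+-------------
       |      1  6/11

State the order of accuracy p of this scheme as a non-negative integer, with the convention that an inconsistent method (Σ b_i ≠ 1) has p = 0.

0

b = (1, 6/11)
c = (0, -16/15)
Σ b_i: 1·1 + 6/11·1 = 17/11 ≠ 1 ⇒ order 0.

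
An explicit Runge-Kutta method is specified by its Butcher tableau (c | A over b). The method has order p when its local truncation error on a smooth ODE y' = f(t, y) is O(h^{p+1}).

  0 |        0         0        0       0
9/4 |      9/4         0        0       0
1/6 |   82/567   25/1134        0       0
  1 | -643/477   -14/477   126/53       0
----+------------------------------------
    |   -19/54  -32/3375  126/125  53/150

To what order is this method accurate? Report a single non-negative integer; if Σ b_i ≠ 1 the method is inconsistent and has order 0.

4

b = (-19/54, -32/3375, 126/125, 53/150)
c = (0, 9/4, 1/6, 1)
Ac = (0, 0, 25/504, 35/106)
Σ b_i: (-19/54)·1 + (-32/3375)·1 + 126/125·1 + 53/150·1 = 1 ✓
b·c: (-32/3375)·9/4 + 126/125·1/6 + 53/150·1 = 1/2 ✓
b·c²: (-32/3375)·81/16 + 126/125·1/36 + 53/150·1 = 1/3 ✓
b·Ac: 126/125·25/504 + 53/150·35/106 = 1/6 ✓
b·c³: (-32/3375)·729/64 + 126/125·1/216 + 53/150·1 = 1/4 ✓
b·(c∘Ac): 126/125·25/3024 + 53/150·35/106 = 1/8 ✓
b·Ac²: 126/125·25/224 + 53/150·(-35/424) = 1/12 ✓
b·A²c: 53/150·25/212 = 1/24 ✓; 4 stages ⇒ order 4.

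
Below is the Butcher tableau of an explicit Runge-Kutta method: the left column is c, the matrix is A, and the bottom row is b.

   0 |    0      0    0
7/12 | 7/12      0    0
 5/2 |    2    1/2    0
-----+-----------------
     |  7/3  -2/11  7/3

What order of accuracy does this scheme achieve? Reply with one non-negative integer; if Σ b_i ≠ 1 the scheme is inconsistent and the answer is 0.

b = (7/3, -2/11, 7/3)
c = (0, 7/12, 5/2)
Ac = (0, 0, 7/24)
Σ b_i: 7/3·1 + (-2/11)·1 + 7/3·1 = 148/33 ≠ 1 ⇒ order 0.

0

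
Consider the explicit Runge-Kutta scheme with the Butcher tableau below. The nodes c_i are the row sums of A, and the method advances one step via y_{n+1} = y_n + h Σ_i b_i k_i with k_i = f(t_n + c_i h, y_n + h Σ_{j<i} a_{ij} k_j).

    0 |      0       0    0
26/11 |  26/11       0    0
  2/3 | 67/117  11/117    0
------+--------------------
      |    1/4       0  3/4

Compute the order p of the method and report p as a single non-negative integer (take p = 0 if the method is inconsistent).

3

b = (1/4, 0, 3/4)
c = (0, 26/11, 2/3)
Ac = (0, 0, 2/9)
Σ b_i: 1/4·1 + 3/4·1 = 1 ✓
b·c: 3/4·2/3 = 1/2 ✓
b·c²: 3/4·4/9 = 1/3 ✓
b·Ac: 3/4·2/9 = 1/6 ✓; 3 stages ⇒ order 3.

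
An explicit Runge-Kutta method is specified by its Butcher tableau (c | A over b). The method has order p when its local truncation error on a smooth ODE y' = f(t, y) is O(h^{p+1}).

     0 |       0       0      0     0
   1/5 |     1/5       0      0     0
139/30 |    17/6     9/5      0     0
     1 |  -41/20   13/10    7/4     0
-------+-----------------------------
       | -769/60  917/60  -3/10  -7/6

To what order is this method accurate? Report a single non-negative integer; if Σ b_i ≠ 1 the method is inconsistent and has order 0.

b = (-769/60, 917/60, -3/10, -7/6)
c = (0, 1/5, 139/30, 1)
Ac = (0, 0, 9/25, 5021/600)
Σ b_i: (-769/60)·1 + 917/60·1 + (-3/10)·1 + (-7/6)·1 = 1 ✓
b·c: 917/60·1/5 + (-3/10)·139/30 + (-7/6)·1 = 1/2 ✓
b·c²: 917/60·1/25 + (-3/10)·19321/900 + (-7/6)·1 = -20987/3000 ≠ 1/3 ⇒ order 2.
b·Ac: (-3/10)·9/25 + (-7/6)·5021/600 = -177679/18000 ≠ 1/6

2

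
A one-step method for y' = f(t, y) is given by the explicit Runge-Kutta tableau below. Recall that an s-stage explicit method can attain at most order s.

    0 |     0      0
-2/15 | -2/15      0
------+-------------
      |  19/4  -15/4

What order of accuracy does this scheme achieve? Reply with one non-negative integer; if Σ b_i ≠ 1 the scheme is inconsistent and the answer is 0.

b = (19/4, -15/4)
c = (0, -2/15)
Σ b_i: 19/4·1 + (-15/4)·1 = 1 ✓
b·c: (-15/4)·(-2/15) = 1/2 ✓; 2 stages ⇒ order 2.

2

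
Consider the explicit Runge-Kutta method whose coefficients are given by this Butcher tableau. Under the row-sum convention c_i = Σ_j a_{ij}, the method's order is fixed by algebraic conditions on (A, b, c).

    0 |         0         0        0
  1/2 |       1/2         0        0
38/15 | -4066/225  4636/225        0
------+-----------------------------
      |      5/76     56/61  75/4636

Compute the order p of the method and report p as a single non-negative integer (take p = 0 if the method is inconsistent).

3

b = (5/76, 56/61, 75/4636)
c = (0, 1/2, 38/15)
Ac = (0, 0, 2318/225)
Σ b_i: 5/76·1 + 56/61·1 + 75/4636·1 = 1 ✓
b·c: 56/61·1/2 + 75/4636·38/15 = 1/2 ✓
b·c²: 56/61·1/4 + 75/4636·1444/225 = 1/3 ✓
b·Ac: 75/4636·2318/225 = 1/6 ✓; 3 stages ⇒ order 3.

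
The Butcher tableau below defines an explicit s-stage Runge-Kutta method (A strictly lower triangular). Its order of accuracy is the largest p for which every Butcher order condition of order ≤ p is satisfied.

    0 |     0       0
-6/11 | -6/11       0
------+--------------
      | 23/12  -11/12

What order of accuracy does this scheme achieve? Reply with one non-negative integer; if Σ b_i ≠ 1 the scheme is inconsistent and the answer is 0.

b = (23/12, -11/12)
c = (0, -6/11)
Σ b_i: 23/12·1 + (-11/12)·1 = 1 ✓
b·c: (-11/12)·(-6/11) = 1/2 ✓; 2 stages ⇒ order 2.

2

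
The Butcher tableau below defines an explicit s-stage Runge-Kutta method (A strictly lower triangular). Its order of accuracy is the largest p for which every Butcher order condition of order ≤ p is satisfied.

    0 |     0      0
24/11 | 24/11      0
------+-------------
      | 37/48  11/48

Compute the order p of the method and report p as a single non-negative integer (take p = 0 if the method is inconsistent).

2

b = (37/48, 11/48)
c = (0, 24/11)
Σ b_i: 37/48·1 + 11/48·1 = 1 ✓
b·c: 11/48·24/11 = 1/2 ✓; 2 stages ⇒ order 2.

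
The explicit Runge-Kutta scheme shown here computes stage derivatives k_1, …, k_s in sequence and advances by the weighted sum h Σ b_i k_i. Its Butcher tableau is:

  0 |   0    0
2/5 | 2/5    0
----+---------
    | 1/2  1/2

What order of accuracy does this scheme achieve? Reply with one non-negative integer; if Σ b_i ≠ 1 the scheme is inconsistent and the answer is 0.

b = (1/2, 1/2)
c = (0, 2/5)
Σ b_i: 1/2·1 + 1/2·1 = 1 ✓
b·c: 1/2·2/5 = 1/5 ≠ 1/2 ⇒ order 1.

1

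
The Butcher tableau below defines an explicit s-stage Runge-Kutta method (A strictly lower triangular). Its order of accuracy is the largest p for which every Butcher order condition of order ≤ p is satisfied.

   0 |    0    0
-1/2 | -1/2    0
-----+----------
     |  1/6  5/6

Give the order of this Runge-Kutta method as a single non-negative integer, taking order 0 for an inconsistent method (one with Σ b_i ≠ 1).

b = (1/6, 5/6)
c = (0, -1/2)
Σ b_i: 1/6·1 + 5/6·1 = 1 ✓
b·c: 5/6·(-1/2) = -5/12 ≠ 1/2 ⇒ order 1.

1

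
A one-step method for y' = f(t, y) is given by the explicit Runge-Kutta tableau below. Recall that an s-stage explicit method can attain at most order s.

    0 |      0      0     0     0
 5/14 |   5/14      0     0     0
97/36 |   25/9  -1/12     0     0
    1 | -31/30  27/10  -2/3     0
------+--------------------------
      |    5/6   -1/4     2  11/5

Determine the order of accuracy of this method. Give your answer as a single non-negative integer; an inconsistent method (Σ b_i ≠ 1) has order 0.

0

b = (5/6, -1/4, 2, 11/5)
c = (0, 5/14, 97/36, 1)
Ac = (0, 0, -5/168, -629/756)
Σ b_i: 5/6·1 + (-1/4)·1 + 2·1 + 11/5·1 = 287/60 ≠ 1 ⇒ order 0.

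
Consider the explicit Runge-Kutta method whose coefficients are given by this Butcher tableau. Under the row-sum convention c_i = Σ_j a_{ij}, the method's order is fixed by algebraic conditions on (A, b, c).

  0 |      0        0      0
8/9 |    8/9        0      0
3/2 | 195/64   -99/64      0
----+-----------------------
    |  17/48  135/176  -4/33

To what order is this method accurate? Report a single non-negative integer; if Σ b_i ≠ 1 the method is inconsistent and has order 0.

3

b = (17/48, 135/176, -4/33)
c = (0, 8/9, 3/2)
Ac = (0, 0, -11/8)
Σ b_i: 17/48·1 + 135/176·1 + (-4/33)·1 = 1 ✓
b·c: 135/176·8/9 + (-4/33)·3/2 = 1/2 ✓
b·c²: 135/176·64/81 + (-4/33)·9/4 = 1/3 ✓
b·Ac: (-4/33)·(-11/8) = 1/6 ✓; 3 stages ⇒ order 3.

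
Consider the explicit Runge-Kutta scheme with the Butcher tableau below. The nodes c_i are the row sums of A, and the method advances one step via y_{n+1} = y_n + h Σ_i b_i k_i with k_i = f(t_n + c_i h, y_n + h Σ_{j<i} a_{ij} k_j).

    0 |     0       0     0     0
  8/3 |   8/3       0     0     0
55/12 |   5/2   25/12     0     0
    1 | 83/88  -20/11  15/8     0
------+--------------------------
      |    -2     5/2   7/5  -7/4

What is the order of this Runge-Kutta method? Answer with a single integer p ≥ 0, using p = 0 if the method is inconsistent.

b = (-2, 5/2, 7/5, -7/4)
c = (0, 8/3, 55/12, 1)
Ac = (0, 0, 50/9, 3955/1056)
Σ b_i: (-2)·1 + 5/2·1 + 7/5·1 + (-7/4)·1 = 3/20 ≠ 1 ⇒ order 0.

0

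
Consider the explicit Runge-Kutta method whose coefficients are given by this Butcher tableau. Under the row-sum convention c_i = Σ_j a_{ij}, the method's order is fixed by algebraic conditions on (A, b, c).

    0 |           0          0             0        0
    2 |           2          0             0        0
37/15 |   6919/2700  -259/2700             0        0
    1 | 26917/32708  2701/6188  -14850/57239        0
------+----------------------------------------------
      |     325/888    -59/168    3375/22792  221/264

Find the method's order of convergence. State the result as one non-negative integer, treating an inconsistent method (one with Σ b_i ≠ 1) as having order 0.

b = (325/888, -59/168, 3375/22792, 221/264)
c = (0, 2, 37/15, 1)
Ac = (0, 0, -259/1350, 103/442)
Σ b_i: 325/888·1 + (-59/168)·1 + 3375/22792·1 + 221/264·1 = 1 ✓
b·c: (-59/168)·2 + 3375/22792·37/15 + 221/264·1 = 1/2 ✓
b·c²: (-59/168)·4 + 3375/22792·1369/225 + 221/264·1 = 1/3 ✓
b·Ac: 3375/22792·(-259/1350) + 221/264·103/442 = 1/6 ✓
b·c³: (-59/168)·8 + 3375/22792·50653/3375 + 221/264·1 = 1/4 ✓
b·(c∘Ac): 3375/22792·(-9583/20250) + 221/264·103/442 = 1/8 ✓
b·Ac²: 3375/22792·(-259/675) + 221/264·37/221 = 1/12 ✓
b·A²c: 221/264·11/221 = 1/24 ✓; 4 stages ⇒ order 4.

4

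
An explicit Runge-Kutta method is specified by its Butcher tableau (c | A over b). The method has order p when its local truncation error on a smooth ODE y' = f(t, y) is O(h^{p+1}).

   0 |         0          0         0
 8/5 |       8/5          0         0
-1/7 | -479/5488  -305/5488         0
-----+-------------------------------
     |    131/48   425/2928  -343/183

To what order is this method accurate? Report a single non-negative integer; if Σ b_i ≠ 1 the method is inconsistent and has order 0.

3

b = (131/48, 425/2928, -343/183)
c = (0, 8/5, -1/7)
Ac = (0, 0, -61/686)
Σ b_i: 131/48·1 + 425/2928·1 + (-343/183)·1 = 1 ✓
b·c: 425/2928·8/5 + (-343/183)·(-1/7) = 1/2 ✓
b·c²: 425/2928·64/25 + (-343/183)·1/49 = 1/3 ✓
b·Ac: (-343/183)·(-61/686) = 1/6 ✓; 3 stages ⇒ order 3.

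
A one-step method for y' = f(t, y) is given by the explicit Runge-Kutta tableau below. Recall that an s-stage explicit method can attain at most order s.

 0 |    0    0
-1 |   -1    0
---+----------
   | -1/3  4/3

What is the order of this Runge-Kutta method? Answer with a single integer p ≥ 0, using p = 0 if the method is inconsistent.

1

b = (-1/3, 4/3)
c = (0, -1)
Σ b_i: (-1/3)·1 + 4/3·1 = 1 ✓
b·c: 4/3·(-1) = -4/3 ≠ 1/2 ⇒ order 1.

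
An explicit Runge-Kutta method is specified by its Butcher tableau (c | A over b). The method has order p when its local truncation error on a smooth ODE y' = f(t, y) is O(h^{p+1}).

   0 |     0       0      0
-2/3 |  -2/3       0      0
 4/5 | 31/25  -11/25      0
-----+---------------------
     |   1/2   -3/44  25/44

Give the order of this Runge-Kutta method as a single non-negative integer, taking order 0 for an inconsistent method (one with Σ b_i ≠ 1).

3

b = (1/2, -3/44, 25/44)
c = (0, -2/3, 4/5)
Ac = (0, 0, 22/75)
Σ b_i: 1/2·1 + (-3/44)·1 + 25/44·1 = 1 ✓
b·c: (-3/44)·(-2/3) + 25/44·4/5 = 1/2 ✓
b·c²: (-3/44)·4/9 + 25/44·16/25 = 1/3 ✓
b·Ac: 25/44·22/75 = 1/6 ✓; 3 stages ⇒ order 3.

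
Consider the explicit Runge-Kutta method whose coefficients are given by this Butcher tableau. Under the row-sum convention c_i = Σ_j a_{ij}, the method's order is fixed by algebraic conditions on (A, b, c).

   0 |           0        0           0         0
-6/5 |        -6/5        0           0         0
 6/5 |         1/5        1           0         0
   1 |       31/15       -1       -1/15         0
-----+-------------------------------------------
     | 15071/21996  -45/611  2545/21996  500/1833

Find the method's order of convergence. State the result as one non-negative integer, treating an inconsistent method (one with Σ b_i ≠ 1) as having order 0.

3

b = (15071/21996, -45/611, 2545/21996, 500/1833)
c = (0, -6/5, 6/5, 1)
Ac = (0, 0, -6/5, 28/25)
Σ b_i: 15071/21996·1 + (-45/611)·1 + 2545/21996·1 + 500/1833·1 = 1 ✓
b·c: (-45/611)·(-6/5) + 2545/21996·6/5 + 500/1833·1 = 1/2 ✓
b·c²: (-45/611)·36/25 + 2545/21996·36/25 + 500/1833·1 = 1/3 ✓
b·Ac: 2545/21996·(-6/5) + 500/1833·28/25 = 1/6 ✓
b·c³: (-45/611)·(-216/125) + 2545/21996·216/125 + 500/1833·1 = 27494/45825 ≠ 1/4 ⇒ order 3.
b·(c∘Ac): 2545/21996·(-36/25) + 500/1833·28/25 = 1273/9165 ≠ 1/8
b·Ac²: 2545/21996·36/25 + 500/1833·(-192/125) = -771/3055 ≠ 1/12
b·A²c: 500/1833·2/25 = 40/1833 ≠ 1/24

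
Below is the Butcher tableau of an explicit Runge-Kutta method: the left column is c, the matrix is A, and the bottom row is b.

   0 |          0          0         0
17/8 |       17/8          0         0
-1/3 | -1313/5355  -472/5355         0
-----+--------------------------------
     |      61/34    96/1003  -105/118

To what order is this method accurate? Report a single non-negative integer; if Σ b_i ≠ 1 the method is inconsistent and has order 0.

b = (61/34, 96/1003, -105/118)
c = (0, 17/8, -1/3)
Ac = (0, 0, -59/315)
Σ b_i: 61/34·1 + 96/1003·1 + (-105/118)·1 = 1 ✓
b·c: 96/1003·17/8 + (-105/118)·(-1/3) = 1/2 ✓
b·c²: 96/1003·289/64 + (-105/118)·1/9 = 1/3 ✓
b·Ac: (-105/118)·(-59/315) = 1/6 ✓; 3 stages ⇒ order 3.

3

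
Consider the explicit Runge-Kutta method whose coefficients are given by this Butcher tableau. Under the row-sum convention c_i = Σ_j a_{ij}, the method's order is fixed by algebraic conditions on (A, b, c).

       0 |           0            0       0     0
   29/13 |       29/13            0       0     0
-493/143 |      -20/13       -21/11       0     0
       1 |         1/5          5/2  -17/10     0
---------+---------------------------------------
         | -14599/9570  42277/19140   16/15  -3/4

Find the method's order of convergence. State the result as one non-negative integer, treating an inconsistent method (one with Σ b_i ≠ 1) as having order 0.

b = (-14599/9570, 42277/19140, 16/15, -3/4)
c = (0, 29/13, -493/143, 1)
Ac = (0, 0, -609/143, 8178/715)
Σ b_i: (-14599/9570)·1 + 42277/19140·1 + 16/15·1 + (-3/4)·1 = 1 ✓
b·c: 42277/19140·29/13 + 16/15·(-493/143) + (-3/4)·1 = 1/2 ✓
b·c²: 42277/19140·841/169 + 16/15·243049/20449 + (-3/4)·1 = 14060647/613470 ≠ 1/3 ⇒ order 2.
b·Ac: 16/15·(-609/143) + (-3/4)·8178/715 = -18763/1430 ≠ 1/6

2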